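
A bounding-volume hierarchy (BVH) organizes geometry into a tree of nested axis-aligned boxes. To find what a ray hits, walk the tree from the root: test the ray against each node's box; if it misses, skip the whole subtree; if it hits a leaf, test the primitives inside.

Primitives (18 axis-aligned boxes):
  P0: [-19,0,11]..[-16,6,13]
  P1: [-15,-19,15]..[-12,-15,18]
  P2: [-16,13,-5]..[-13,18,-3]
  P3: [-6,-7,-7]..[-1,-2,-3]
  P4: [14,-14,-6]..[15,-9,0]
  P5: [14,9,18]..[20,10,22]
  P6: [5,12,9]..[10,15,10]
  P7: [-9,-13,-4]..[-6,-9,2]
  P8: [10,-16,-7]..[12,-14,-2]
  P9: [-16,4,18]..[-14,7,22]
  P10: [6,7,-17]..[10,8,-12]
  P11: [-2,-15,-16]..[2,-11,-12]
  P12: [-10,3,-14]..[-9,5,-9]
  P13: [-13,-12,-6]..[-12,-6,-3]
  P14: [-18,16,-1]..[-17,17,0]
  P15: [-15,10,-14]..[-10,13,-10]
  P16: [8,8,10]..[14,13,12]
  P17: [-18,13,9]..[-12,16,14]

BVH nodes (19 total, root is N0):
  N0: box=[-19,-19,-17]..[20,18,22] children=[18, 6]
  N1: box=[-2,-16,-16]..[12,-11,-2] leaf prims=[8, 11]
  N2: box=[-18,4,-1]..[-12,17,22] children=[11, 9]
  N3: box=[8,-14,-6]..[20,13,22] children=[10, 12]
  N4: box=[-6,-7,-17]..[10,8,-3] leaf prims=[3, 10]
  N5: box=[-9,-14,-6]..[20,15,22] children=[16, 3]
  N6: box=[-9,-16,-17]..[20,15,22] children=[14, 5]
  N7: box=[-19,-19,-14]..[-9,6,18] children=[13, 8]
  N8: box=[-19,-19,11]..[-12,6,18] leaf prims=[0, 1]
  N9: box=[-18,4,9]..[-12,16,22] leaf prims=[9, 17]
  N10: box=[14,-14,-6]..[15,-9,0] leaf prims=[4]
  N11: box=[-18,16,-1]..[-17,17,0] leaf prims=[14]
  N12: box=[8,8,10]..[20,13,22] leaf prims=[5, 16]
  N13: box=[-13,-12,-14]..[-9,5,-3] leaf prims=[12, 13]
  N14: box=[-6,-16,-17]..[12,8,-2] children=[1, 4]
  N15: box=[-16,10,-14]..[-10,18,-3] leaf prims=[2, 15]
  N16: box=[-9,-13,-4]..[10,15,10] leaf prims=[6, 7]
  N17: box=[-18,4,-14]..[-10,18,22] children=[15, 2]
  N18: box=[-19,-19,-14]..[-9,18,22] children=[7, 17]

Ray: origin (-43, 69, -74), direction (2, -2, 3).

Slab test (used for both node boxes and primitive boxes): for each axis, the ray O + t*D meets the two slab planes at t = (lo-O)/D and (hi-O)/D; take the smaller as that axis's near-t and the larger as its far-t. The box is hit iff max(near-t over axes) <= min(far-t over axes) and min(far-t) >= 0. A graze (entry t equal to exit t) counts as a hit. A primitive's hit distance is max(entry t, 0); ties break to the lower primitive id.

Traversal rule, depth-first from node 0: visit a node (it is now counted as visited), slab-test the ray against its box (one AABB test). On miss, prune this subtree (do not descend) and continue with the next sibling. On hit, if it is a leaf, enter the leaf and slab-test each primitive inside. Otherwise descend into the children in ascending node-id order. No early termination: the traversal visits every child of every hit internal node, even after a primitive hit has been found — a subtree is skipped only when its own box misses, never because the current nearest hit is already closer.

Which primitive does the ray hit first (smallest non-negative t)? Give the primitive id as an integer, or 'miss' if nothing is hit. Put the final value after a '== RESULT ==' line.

Walk:
N0 x:[12,63/2] y:[51/2,44] z:[19,32] -> hit [51/2,63/2], descend [6, 18]
  N6 x:[17,63/2] y:[27,85/2] z:[19,32] -> hit [27,63/2], descend [5, 14]
    N5 x:[17,63/2] y:[27,83/2] z:[68/3,32] -> hit [27,63/2], descend [3, 16]
      N3 x:[51/2,63/2] y:[28,83/2] z:[68/3,32] -> hit [28,63/2], descend [10, 12]
        N10 x:[57/2,29] y:[39,83/2] z:[68/3,74/3] -> miss, prune
        N12 x:[51/2,63/2] y:[28,61/2] z:[28,32] -> hit [28,61/2] leaf, test {P5(miss), P16@t=28}
      N16 x:[17,53/2] y:[27,41] z:[70/3,28] -> miss, prune
    N14 x:[37/2,55/2] y:[61/2,85/2] z:[19,24] -> miss, prune
  N18 x:[12,17] y:[51/2,44] z:[20,32] -> miss, prune

order=[0, 6, 5, 3, 10, 12, 16, 14, 18]  |boxes|=9  |leaves|=1  hit=P16

== RESULT ==
16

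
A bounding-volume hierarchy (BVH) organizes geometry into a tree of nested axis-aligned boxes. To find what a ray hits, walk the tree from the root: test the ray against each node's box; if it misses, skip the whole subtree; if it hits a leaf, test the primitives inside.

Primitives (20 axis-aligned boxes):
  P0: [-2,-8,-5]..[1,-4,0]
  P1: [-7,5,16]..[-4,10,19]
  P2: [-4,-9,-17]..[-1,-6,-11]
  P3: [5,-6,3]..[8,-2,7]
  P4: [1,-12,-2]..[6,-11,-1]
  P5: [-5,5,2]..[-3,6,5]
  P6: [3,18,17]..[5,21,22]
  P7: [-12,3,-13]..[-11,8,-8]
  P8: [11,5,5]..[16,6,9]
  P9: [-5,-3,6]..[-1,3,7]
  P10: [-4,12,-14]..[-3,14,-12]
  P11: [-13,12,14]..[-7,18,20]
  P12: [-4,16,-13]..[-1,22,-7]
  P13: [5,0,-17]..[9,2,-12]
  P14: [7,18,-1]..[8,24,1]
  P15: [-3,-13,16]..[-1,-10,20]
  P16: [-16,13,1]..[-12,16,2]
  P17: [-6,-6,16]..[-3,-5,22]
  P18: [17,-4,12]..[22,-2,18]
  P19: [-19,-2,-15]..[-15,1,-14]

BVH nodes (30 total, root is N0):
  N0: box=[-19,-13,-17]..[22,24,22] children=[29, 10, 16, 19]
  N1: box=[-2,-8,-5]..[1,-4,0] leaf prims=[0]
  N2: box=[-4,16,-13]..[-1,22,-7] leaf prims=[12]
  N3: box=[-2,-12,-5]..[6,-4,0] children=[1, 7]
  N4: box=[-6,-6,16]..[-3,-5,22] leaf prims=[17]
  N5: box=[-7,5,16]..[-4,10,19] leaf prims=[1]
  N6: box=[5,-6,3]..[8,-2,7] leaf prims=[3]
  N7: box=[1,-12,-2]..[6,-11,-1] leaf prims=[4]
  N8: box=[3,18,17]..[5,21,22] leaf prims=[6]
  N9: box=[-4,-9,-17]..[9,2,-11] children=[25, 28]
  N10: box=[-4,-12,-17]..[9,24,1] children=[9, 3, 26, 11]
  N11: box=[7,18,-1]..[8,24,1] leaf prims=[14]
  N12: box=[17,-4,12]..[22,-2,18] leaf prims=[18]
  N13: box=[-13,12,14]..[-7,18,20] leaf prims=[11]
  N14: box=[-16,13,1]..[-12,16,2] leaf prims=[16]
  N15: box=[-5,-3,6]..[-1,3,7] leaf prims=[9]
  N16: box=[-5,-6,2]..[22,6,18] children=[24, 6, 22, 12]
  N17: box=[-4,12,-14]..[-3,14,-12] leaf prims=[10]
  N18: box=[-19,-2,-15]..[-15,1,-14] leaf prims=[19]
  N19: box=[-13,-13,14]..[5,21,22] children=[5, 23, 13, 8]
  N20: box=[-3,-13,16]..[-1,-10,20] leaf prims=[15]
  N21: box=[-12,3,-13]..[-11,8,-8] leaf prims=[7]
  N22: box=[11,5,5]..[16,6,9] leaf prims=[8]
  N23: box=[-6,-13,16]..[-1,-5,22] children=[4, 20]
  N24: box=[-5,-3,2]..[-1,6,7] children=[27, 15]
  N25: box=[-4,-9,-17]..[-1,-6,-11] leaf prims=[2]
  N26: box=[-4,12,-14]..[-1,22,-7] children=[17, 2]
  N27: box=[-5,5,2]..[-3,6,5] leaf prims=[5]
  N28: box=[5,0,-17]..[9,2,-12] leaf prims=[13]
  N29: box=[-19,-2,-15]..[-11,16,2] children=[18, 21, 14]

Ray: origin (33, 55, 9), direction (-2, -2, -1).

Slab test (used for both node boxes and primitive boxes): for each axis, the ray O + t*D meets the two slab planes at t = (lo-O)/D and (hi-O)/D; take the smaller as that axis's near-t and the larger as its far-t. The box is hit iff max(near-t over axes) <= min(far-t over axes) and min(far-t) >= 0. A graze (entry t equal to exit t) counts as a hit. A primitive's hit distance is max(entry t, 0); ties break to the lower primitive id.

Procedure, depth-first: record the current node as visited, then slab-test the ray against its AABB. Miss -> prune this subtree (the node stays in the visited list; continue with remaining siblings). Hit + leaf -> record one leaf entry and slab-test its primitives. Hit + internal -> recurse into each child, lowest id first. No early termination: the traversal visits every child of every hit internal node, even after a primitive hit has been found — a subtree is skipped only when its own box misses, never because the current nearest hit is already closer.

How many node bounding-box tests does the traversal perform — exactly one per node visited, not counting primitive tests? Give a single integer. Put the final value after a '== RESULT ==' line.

Walk:
N0 x:[11/2,26] y:[31/2,34] z:[-13,26] -> hit [31/2,26], descend [10, 16, 19, 29]
  N10 x:[12,37/2] y:[31/2,67/2] z:[8,26] -> hit [31/2,37/2], descend [3, 9, 11, 26]
    N3 x:[27/2,35/2] y:[59/2,67/2] z:[9,14] -> miss, prune
    N9 x:[12,37/2] y:[53/2,32] z:[20,26] -> miss, prune
    N11 x:[25/2,13] y:[31/2,37/2] z:[8,10] -> miss, prune
    N26 x:[17,37/2] y:[33/2,43/2] z:[16,23] -> hit [17,37/2], descend [2, 17]
      N2 x:[17,37/2] y:[33/2,39/2] z:[16,22] -> hit [17,37/2] leaf, test {P12@t=17}
      N17 x:[18,37/2] y:[41/2,43/2] z:[21,23] -> miss, prune
  N16 x:[11/2,19] y:[49/2,61/2] z:[-9,7] -> miss, prune
  N19 x:[14,23] y:[17,34] z:[-13,-5] -> miss, prune
  N29 x:[22,26] y:[39/2,57/2] z:[7,24] -> hit [22,24], descend [14, 18, 21]
    N14 x:[45/2,49/2] y:[39/2,21] z:[7,8] -> miss, prune
    N18 x:[24,26] y:[27,57/2] z:[23,24] -> miss, prune
    N21 x:[22,45/2] y:[47/2,26] z:[17,22] -> miss, prune

order=[0, 10, 3, 9, 11, 26, 2, 17, 16, 19, 29, 14, 18, 21]  |boxes|=14  |leaves|=1  hit=P12

== RESULT ==
14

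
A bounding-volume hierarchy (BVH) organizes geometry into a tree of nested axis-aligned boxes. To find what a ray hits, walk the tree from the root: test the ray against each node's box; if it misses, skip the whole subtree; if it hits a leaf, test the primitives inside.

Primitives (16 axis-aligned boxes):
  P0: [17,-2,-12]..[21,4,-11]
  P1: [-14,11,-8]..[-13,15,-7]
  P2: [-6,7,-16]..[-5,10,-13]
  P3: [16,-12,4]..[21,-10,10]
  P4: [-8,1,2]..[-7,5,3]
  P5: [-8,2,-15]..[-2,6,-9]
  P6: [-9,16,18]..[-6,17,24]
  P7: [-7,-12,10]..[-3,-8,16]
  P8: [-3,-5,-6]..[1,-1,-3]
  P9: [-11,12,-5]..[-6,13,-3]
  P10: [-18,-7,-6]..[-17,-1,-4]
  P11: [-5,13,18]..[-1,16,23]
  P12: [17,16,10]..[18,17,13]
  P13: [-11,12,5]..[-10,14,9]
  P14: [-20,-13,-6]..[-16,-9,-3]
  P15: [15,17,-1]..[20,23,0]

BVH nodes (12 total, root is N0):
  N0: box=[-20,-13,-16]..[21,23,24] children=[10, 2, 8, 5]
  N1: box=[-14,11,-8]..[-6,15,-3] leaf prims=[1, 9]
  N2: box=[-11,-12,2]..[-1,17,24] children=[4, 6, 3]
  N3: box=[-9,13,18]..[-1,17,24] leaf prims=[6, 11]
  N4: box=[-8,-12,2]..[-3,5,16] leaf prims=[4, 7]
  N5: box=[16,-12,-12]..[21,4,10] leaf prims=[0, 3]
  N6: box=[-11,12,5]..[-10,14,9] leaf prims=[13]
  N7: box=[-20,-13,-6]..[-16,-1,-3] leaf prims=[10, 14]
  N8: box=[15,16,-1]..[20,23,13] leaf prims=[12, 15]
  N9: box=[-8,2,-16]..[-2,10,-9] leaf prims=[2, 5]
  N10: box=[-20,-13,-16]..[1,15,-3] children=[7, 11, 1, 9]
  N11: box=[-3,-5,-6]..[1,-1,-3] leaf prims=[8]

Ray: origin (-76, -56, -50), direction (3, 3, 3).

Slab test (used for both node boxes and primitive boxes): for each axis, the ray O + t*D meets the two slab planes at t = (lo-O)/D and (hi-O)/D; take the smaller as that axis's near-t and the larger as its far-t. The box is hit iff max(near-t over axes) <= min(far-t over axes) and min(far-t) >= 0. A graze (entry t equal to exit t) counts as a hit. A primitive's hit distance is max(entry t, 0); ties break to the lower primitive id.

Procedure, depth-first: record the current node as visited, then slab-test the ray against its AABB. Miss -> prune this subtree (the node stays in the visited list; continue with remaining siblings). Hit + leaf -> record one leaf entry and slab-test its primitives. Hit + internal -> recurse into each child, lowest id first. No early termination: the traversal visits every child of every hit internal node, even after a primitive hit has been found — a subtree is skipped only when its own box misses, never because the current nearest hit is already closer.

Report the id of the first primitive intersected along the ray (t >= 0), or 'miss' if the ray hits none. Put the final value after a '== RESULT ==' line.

Walk:
N0 x:[56/3,97/3] y:[43/3,79/3] z:[34/3,74/3] -> hit [56/3,74/3], descend [2, 5, 8, 10]
  N2 x:[65/3,25] y:[44/3,73/3] z:[52/3,74/3] -> hit [65/3,73/3], descend [3, 4, 6]
    N3 x:[67/3,25] y:[23,73/3] z:[68/3,74/3] -> hit [23,73/3] leaf, test {P6(miss), P11@t=71/3}
    N4 x:[68/3,73/3] y:[44/3,61/3] z:[52/3,22] -> miss, prune
    N6 x:[65/3,22] y:[68/3,70/3] z:[55/3,59/3] -> miss, prune
  N5 x:[92/3,97/3] y:[44/3,20] z:[38/3,20] -> miss, prune
  N8 x:[91/3,32] y:[24,79/3] z:[49/3,21] -> miss, prune
  N10 x:[56/3,77/3] y:[43/3,71/3] z:[34/3,47/3] -> miss, prune

order=[0, 2, 3, 4, 6, 5, 8, 10]  |boxes|=8  |leaves|=1  hit=P11

== RESULT ==
11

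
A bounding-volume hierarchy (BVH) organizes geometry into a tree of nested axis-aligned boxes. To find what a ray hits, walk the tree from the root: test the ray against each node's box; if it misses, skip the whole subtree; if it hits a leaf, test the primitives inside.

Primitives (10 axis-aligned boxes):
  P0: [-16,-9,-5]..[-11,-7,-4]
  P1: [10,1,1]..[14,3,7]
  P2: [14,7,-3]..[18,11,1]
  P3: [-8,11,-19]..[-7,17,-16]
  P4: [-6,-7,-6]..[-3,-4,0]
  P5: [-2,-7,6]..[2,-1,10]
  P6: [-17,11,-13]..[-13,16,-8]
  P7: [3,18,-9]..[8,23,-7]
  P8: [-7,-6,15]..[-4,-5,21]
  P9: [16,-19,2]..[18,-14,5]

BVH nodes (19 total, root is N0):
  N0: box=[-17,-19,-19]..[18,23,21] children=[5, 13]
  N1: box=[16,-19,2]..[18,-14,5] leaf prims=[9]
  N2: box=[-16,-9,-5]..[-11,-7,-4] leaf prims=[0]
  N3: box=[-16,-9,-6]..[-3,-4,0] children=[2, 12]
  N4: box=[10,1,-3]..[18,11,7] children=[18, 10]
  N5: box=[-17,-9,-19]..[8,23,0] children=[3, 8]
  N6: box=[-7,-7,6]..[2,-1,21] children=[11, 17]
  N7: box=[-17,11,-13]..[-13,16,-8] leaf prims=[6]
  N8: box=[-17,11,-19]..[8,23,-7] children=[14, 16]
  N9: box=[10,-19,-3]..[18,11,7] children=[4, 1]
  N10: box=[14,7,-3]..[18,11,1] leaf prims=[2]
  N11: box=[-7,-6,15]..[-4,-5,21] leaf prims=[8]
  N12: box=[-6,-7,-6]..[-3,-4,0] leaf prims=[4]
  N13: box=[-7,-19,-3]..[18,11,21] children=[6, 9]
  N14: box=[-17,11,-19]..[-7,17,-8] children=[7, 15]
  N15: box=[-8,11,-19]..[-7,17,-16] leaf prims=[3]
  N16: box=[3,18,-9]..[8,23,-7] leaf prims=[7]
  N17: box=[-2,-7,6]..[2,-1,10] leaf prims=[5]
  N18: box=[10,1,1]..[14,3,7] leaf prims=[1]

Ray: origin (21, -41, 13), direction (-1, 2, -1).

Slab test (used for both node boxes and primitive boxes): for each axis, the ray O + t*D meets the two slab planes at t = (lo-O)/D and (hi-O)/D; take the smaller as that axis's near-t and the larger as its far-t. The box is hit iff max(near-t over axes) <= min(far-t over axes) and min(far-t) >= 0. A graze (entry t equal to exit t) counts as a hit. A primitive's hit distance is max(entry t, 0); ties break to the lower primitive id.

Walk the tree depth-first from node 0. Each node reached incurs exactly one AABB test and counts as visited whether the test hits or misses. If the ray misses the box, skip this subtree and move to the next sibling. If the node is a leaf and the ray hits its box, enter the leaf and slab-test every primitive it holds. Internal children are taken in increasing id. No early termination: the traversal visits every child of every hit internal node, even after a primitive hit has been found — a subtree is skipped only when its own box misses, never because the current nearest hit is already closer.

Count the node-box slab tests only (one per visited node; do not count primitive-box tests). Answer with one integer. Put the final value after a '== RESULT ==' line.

Walk:
N0 x:[3,38] y:[11,32] z:[-8,32] -> hit [11,32], descend [5, 13]
  N5 x:[13,38] y:[16,32] z:[13,32] -> hit [16,32], descend [3, 8]
    N3 x:[24,37] y:[16,37/2] z:[13,19] -> miss, prune
    N8 x:[13,38] y:[26,32] z:[20,32] -> hit [26,32], descend [14, 16]
      N14 x:[28,38] y:[26,29] z:[21,32] -> hit [28,29], descend [7, 15]
        N7 x:[34,38] y:[26,57/2] z:[21,26] -> miss, prune
        N15 x:[28,29] y:[26,29] z:[29,32] -> hit [29,29] leaf, test {P3@t=29}
      N16 x:[13,18] y:[59/2,32] z:[20,22] -> miss, prune
  N13 x:[3,28] y:[11,26] z:[-8,16] -> hit [11,16], descend [6, 9]
    N6 x:[19,28] y:[17,20] z:[-8,7] -> miss, prune
    N9 x:[3,11] y:[11,26] z:[6,16] -> hit [11,11], descend [1, 4]
      N1 x:[3,5] y:[11,27/2] z:[8,11] -> miss, prune
      N4 x:[3,11] y:[21,26] z:[6,16] -> miss, prune

13 AABB tests over nodes [0, 5, 3, 8, 14, 7, 15, 16, 13, 6, 9, 1, 4]; 1 leaf entered; closest P3.

== RESULT ==
13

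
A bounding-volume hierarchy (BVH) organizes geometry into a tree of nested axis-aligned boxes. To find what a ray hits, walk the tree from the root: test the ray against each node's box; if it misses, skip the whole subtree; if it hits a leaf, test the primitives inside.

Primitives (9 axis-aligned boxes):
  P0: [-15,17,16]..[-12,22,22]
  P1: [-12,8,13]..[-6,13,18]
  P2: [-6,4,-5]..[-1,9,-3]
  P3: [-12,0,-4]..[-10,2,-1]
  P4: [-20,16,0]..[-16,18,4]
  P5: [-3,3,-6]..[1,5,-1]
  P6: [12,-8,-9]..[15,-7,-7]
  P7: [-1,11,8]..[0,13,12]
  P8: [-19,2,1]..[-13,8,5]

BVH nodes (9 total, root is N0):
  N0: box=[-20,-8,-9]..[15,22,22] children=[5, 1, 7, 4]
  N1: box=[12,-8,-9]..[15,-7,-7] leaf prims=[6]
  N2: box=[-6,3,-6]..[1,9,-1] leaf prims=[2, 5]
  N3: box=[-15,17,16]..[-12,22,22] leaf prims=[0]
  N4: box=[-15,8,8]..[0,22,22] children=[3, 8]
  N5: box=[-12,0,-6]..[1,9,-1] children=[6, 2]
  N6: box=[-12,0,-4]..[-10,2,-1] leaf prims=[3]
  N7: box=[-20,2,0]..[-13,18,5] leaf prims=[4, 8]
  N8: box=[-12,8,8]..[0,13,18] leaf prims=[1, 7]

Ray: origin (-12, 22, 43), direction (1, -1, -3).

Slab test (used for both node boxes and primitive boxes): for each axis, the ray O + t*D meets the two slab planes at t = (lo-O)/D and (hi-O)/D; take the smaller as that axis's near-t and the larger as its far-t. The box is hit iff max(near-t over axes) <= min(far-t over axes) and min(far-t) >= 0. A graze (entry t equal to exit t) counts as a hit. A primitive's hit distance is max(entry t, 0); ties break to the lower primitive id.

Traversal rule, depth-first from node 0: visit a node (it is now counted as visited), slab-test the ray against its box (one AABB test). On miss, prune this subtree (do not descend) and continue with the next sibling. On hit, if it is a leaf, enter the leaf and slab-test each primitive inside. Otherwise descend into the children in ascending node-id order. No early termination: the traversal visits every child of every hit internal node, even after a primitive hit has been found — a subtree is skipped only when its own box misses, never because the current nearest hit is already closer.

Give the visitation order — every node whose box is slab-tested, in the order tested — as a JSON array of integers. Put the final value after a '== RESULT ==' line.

Walk:
N0 x:[-8,27] y:[0,30] z:[7,52/3] -> hit [7,52/3], descend [1, 4, 5, 7]
  N1 x:[24,27] y:[29,30] z:[50/3,52/3] -> miss, prune
  N4 x:[-3,12] y:[0,14] z:[7,35/3] -> hit [7,35/3], descend [3, 8]
    N3 x:[-3,0] y:[0,5] z:[7,9] -> miss, prune
    N8 x:[0,12] y:[9,14] z:[25/3,35/3] -> hit [9,35/3] leaf, test {P1(miss), P7@t=11}
  N5 x:[0,13] y:[13,22] z:[44/3,49/3] -> miss, prune
  N7 x:[-8,-1] y:[4,20] z:[38/3,43/3] -> miss, prune

Visited [0, 1, 4, 3, 8, 5, 7]. Tests: 7 box, 1 leaf. Nearest: P7.

== RESULT ==
[0, 1, 4, 3, 8, 5, 7]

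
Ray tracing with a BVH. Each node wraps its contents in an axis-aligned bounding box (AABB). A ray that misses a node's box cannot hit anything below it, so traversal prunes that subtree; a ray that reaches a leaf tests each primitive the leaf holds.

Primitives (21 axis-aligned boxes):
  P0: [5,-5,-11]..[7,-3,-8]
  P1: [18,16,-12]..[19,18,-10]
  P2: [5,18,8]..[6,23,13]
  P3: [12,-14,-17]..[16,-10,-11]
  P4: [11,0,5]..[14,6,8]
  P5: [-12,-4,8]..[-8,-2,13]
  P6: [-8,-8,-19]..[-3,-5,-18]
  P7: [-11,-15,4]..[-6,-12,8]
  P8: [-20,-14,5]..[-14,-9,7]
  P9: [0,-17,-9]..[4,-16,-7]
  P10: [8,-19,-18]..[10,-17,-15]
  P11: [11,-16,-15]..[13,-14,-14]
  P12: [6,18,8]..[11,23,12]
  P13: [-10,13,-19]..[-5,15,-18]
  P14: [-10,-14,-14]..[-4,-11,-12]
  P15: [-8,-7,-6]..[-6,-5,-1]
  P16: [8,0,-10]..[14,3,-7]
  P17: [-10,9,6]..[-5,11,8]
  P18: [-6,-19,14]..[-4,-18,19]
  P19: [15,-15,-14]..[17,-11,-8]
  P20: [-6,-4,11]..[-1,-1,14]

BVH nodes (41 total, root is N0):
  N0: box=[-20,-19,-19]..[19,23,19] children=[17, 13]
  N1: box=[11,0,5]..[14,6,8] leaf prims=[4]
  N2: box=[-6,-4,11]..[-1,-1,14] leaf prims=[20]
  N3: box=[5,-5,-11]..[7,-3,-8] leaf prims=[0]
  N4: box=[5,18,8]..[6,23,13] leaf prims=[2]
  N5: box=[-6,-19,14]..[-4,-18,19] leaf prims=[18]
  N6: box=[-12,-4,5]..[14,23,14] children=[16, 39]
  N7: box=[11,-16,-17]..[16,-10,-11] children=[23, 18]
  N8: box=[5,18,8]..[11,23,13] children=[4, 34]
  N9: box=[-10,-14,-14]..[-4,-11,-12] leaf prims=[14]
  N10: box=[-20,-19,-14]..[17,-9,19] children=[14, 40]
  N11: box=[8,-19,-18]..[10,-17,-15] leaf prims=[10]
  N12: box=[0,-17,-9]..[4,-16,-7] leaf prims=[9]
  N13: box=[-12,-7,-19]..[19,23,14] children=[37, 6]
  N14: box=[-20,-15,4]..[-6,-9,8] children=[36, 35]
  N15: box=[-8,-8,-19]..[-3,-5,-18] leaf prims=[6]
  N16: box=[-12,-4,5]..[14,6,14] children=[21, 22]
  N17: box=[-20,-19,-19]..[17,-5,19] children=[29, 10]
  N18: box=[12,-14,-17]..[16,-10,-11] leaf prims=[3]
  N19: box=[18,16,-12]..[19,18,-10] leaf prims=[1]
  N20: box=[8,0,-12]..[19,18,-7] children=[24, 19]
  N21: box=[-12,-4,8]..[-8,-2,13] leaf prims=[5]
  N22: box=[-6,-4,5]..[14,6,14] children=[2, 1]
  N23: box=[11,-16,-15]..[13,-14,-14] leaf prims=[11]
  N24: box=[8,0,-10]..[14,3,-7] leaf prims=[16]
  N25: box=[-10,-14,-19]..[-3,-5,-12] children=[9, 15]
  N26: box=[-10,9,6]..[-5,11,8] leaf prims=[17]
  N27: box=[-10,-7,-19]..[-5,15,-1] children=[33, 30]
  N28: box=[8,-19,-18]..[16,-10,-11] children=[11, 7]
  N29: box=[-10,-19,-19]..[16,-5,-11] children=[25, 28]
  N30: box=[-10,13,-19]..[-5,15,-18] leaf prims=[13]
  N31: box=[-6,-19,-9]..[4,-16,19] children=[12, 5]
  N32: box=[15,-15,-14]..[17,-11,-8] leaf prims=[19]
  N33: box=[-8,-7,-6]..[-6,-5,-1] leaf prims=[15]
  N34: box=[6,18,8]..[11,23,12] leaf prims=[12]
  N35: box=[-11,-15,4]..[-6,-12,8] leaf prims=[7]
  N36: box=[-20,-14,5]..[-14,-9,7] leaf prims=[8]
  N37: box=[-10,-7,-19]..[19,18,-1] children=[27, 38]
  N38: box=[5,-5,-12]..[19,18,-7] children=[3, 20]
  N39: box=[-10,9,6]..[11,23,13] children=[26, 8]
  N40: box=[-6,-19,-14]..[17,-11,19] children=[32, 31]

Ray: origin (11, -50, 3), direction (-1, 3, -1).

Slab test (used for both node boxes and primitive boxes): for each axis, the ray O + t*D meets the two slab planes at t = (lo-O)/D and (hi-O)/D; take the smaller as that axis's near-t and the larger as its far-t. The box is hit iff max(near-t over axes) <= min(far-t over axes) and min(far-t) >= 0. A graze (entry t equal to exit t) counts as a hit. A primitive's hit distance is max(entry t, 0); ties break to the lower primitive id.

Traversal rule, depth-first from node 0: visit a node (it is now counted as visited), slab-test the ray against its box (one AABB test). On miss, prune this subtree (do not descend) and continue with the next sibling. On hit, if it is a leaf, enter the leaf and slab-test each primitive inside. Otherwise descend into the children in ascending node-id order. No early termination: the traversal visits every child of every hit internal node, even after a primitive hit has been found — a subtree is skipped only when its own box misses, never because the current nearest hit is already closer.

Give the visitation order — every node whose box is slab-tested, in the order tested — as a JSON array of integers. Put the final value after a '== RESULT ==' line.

Trace the traversal:
N0 x:[-8,31] y:[31/3,73/3] z:[-16,22] -> hit [31/3,22], descend [13, 17]
  N13 x:[-8,23] y:[43/3,73/3] z:[-11,22] -> hit [43/3,22], descend [6, 37]
    N6 x:[-3,23] y:[46/3,73/3] z:[-11,-2] -> miss, prune
    N37 x:[-8,21] y:[43/3,68/3] z:[4,22] -> hit [43/3,21], descend [27, 38]
      N27 x:[16,21] y:[43/3,65/3] z:[4,22] -> hit [16,21], descend [30, 33]
        N30 x:[16,21] y:[21,65/3] z:[21,22] -> hit [21,21] leaf, test {P13@t=21}
        N33 x:[17,19] y:[43/3,15] z:[4,9] -> miss, prune
      N38 x:[-8,6] y:[15,68/3] z:[10,15] -> miss, prune
  N17 x:[-6,31] y:[31/3,15] z:[-16,22] -> hit [31/3,15], descend [10, 29]
    N10 x:[-6,31] y:[31/3,41/3] z:[-16,17] -> hit [31/3,41/3], descend [14, 40]
      N14 x:[17,31] y:[35/3,41/3] z:[-5,-1] -> miss, prune
      N40 x:[-6,17] y:[31/3,13] z:[-16,17] -> hit [31/3,13], descend [31, 32]
        N31 x:[7,17] y:[31/3,34/3] z:[-16,12] -> hit [31/3,34/3], descend [5, 12]
          N5 x:[15,17] y:[31/3,32/3] z:[-16,-11] -> miss, prune
          N12 x:[7,11] y:[11,34/3] z:[10,12] -> hit [11,11] leaf, test {P9@t=11}
        N32 x:[-6,-4] y:[35/3,13] z:[11,17] -> miss, prune
    N29 x:[-5,21] y:[31/3,15] z:[14,22] -> hit [14,15], descend [25, 28]
      N25 x:[14,21] y:[12,15] z:[15,22] -> hit [15,15], descend [9, 15]
        N9 x:[15,21] y:[12,13] z:[15,17] -> miss, prune
        N15 x:[14,19] y:[14,15] z:[21,22] -> miss, prune
      N28 x:[-5,3] y:[31/3,40/3] z:[14,21] -> miss, prune

Visited [0, 13, 6, 37, 27, 30, 33, 38, 17, 10, 14, 40, 31, 5, 12, 32, 29, 25, 9, 15, 28]. Tests: 21 box, 2 leaf. Nearest: P9.

== RESULT ==
[0, 13, 6, 37, 27, 30, 33, 38, 17, 10, 14, 40, 31, 5, 12, 32, 29, 25, 9, 15, 28]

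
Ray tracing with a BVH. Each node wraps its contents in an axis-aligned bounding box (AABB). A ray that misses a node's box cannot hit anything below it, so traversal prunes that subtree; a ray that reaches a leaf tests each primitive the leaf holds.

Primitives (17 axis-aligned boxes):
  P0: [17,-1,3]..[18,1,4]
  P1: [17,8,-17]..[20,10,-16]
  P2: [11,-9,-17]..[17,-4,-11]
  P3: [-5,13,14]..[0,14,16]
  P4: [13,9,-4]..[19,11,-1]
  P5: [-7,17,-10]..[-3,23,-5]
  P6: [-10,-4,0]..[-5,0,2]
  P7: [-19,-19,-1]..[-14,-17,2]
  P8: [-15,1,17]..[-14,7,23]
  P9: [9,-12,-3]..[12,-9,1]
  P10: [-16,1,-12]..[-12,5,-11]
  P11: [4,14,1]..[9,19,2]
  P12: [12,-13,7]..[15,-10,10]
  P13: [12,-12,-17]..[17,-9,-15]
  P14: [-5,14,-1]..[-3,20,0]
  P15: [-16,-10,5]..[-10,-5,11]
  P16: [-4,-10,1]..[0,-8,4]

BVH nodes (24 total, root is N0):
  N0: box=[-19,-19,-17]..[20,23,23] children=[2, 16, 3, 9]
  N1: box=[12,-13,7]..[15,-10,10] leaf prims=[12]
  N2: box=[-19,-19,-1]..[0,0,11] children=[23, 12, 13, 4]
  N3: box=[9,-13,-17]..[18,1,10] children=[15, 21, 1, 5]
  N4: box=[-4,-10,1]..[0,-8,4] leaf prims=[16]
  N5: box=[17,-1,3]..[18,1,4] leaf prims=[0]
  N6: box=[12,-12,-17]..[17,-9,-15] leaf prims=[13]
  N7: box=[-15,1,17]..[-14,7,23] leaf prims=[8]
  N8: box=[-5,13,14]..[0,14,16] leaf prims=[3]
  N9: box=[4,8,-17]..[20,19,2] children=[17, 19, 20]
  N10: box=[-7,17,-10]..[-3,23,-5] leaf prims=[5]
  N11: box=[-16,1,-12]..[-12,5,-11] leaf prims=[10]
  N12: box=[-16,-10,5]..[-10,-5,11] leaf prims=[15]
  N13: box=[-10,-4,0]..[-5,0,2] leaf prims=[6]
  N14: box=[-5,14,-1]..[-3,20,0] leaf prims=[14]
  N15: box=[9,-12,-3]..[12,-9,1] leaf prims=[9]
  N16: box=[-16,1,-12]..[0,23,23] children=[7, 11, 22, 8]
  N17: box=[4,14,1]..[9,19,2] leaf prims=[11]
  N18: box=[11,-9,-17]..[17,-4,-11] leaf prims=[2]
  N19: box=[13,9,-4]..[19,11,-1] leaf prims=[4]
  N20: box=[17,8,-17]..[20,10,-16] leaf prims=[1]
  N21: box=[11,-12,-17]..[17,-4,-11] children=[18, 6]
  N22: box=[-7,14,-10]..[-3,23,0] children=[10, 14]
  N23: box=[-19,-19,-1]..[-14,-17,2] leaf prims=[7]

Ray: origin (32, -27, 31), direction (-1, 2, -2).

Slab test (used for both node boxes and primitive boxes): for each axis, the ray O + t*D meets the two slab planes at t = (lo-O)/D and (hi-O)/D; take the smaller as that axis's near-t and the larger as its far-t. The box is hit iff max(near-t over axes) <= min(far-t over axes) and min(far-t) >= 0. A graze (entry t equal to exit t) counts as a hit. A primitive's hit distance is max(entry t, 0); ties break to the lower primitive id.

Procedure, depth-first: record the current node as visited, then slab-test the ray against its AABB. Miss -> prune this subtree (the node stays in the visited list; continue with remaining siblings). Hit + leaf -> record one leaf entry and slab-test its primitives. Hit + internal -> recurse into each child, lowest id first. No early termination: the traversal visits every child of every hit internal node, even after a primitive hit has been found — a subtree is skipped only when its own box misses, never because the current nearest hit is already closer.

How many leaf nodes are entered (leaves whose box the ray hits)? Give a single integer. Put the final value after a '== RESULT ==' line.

Walk:
N0 x:[12,51] y:[4,25] z:[4,24] -> hit [12,24], descend [2, 3, 9, 16]
  N2 x:[32,51] y:[4,27/2] z:[10,16] -> miss, prune
  N3 x:[14,23] y:[7,14] z:[21/2,24] -> hit [14,14], descend [1, 5, 15, 21]
    N1 x:[17,20] y:[7,17/2] z:[21/2,12] -> miss, prune
    N5 x:[14,15] y:[13,14] z:[27/2,14] -> hit [14,14] leaf, test {P0@t=14}
    N15 x:[20,23] y:[15/2,9] z:[15,17] -> miss, prune
    N21 x:[15,21] y:[15/2,23/2] z:[21,24] -> miss, prune
  N9 x:[12,28] y:[35/2,23] z:[29/2,24] -> hit [35/2,23], descend [17, 19, 20]
    N17 x:[23,28] y:[41/2,23] z:[29/2,15] -> miss, prune
    N19 x:[13,19] y:[18,19] z:[16,35/2] -> miss, prune
    N20 x:[12,15] y:[35/2,37/2] z:[47/2,24] -> miss, prune
  N16 x:[32,48] y:[14,25] z:[4,43/2] -> miss, prune

Summary -> nodes [0, 2, 3, 1, 5, 15, 21, 9, 17, 19, 20, 16]; box-tests=12; leaf-entries=1; first=P0

== RESULT ==
1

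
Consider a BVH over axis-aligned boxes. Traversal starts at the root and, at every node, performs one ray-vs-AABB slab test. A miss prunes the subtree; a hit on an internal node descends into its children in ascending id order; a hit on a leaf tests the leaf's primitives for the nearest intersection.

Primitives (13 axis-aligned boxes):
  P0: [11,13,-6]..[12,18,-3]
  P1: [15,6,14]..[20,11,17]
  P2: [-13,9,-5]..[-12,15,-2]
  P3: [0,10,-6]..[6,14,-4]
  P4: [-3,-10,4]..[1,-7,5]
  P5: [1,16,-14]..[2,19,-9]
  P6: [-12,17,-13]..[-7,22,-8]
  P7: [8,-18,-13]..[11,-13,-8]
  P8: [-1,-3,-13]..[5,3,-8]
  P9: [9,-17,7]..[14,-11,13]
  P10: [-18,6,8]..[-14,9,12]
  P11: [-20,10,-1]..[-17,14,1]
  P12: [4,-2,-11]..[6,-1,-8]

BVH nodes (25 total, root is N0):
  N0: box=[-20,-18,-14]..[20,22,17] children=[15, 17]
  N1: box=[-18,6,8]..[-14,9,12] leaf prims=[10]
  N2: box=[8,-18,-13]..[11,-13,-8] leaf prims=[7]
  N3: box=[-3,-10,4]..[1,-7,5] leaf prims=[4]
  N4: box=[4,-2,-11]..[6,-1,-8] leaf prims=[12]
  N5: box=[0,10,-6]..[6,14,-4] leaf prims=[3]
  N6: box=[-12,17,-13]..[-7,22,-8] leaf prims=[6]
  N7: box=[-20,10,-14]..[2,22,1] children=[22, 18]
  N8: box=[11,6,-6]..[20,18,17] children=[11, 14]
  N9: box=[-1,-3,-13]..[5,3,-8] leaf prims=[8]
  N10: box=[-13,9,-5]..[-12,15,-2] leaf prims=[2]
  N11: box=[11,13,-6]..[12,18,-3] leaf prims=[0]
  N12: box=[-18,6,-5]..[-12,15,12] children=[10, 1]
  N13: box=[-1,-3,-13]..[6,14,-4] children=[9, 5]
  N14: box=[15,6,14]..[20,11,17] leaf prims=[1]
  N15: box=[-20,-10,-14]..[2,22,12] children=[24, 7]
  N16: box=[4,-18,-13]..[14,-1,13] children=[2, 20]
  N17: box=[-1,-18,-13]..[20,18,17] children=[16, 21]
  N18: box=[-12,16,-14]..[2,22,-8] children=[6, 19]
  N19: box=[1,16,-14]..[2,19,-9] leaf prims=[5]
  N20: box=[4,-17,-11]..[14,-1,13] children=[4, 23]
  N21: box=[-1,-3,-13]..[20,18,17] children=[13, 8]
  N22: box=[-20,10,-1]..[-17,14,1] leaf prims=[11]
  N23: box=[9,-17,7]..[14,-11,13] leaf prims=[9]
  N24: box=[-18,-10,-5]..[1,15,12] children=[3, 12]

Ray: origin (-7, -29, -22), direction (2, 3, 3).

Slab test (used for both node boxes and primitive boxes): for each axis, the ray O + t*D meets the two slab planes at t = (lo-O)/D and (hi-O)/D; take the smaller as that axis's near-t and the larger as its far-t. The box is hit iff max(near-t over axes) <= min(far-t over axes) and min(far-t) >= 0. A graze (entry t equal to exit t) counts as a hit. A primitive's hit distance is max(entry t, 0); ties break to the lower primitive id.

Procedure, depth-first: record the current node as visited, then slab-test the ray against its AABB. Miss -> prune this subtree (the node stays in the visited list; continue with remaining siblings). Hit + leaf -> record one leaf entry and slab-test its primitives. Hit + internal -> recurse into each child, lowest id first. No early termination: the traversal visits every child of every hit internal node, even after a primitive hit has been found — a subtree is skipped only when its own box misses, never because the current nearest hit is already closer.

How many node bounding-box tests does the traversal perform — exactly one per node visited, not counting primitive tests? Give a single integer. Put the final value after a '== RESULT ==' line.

Walk:
N0 x:[-13/2,27/2] y:[11/3,17] z:[8/3,13] -> hit [11/3,13], descend [15, 17]
  N15 x:[-13/2,9/2] y:[19/3,17] z:[8/3,34/3] -> miss, prune
  N17 x:[3,27/2] y:[11/3,47/3] z:[3,13] -> hit [11/3,13], descend [16, 21]
    N16 x:[11/2,21/2] y:[11/3,28/3] z:[3,35/3] -> hit [11/2,28/3], descend [2, 20]
      N2 x:[15/2,9] y:[11/3,16/3] z:[3,14/3] -> miss, prune
      N20 x:[11/2,21/2] y:[4,28/3] z:[11/3,35/3] -> hit [11/2,28/3], descend [4, 23]
        N4 x:[11/2,13/2] y:[9,28/3] z:[11/3,14/3] -> miss, prune
        N23 x:[8,21/2] y:[4,6] z:[29/3,35/3] -> miss, prune
    N21 x:[3,27/2] y:[26/3,47/3] z:[3,13] -> hit [26/3,13], descend [8, 13]
      N8 x:[9,27/2] y:[35/3,47/3] z:[16/3,13] -> hit [35/3,13], descend [11, 14]
        N11 x:[9,19/2] y:[14,47/3] z:[16/3,19/3] -> miss, prune
        N14 x:[11,27/2] y:[35/3,40/3] z:[12,13] -> hit [12,13] leaf, test {P1@t=12}
      N13 x:[3,13/2] y:[26/3,43/3] z:[3,6] -> miss, prune

Visited [0, 15, 17, 16, 2, 20, 4, 23, 21, 8, 11, 14, 13]. Tests: 13 box, 1 leaf. Nearest: P1.

== RESULT ==
13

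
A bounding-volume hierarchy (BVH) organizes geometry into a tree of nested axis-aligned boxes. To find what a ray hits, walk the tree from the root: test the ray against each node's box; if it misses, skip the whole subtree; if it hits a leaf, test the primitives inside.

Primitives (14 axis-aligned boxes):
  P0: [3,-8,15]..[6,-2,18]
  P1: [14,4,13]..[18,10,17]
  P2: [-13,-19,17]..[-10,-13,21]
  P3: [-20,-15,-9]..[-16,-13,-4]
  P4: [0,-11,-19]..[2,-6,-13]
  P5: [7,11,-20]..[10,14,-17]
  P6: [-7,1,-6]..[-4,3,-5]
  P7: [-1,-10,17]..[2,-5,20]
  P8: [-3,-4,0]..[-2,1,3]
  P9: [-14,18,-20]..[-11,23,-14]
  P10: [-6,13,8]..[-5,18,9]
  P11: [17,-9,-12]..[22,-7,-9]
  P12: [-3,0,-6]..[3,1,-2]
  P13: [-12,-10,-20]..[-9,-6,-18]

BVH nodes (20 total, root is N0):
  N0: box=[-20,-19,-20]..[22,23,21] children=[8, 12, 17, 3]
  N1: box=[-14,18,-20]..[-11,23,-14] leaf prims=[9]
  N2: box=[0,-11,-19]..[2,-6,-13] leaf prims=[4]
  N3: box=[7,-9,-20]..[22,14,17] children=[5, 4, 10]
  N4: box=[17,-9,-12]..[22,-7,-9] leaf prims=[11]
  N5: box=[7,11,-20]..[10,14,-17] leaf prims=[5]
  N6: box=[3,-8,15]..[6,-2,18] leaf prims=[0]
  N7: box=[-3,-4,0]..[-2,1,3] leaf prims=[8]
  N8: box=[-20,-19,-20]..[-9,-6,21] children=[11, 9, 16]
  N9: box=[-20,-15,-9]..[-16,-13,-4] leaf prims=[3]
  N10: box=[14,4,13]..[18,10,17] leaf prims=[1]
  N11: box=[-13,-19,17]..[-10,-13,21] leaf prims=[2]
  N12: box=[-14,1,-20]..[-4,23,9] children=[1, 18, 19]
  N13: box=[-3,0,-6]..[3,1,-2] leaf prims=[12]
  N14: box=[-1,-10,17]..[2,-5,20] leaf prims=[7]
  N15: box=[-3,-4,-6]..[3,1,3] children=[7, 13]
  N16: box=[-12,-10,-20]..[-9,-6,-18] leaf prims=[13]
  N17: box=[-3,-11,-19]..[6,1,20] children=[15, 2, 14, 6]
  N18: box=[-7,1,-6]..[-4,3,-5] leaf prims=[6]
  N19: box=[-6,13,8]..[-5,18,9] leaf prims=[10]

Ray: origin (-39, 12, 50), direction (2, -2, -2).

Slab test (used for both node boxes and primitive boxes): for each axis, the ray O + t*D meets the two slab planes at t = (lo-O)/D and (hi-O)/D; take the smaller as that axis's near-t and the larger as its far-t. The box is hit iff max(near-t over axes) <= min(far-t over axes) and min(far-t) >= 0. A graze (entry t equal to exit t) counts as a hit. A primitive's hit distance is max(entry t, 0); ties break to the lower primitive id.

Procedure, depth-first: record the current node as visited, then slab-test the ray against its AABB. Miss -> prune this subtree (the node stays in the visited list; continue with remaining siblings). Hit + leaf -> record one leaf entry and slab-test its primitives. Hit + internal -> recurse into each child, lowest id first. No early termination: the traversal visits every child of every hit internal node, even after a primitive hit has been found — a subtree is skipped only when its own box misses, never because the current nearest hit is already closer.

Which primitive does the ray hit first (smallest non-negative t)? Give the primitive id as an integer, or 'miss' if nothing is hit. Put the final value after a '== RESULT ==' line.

Trace the traversal:
N0 x:[19/2,61/2] y:[-11/2,31/2] z:[29/2,35] -> hit [29/2,31/2], descend [3, 8, 12, 17]
  N3 x:[23,61/2] y:[-1,21/2] z:[33/2,35] -> miss, prune
  N8 x:[19/2,15] y:[9,31/2] z:[29/2,35] -> hit [29/2,15], descend [9, 11, 16]
    N9 x:[19/2,23/2] y:[25/2,27/2] z:[27,59/2] -> miss, prune
    N11 x:[13,29/2] y:[25/2,31/2] z:[29/2,33/2] -> hit [29/2,29/2] leaf, test {P2@t=29/2}
    N16 x:[27/2,15] y:[9,11] z:[34,35] -> miss, prune
  N12 x:[25/2,35/2] y:[-11/2,11/2] z:[41/2,35] -> miss, prune
  N17 x:[18,45/2] y:[11/2,23/2] z:[15,69/2] -> miss, prune

Visited [0, 3, 8, 9, 11, 16, 12, 17]. Tests: 8 box, 1 leaf. Nearest: P2.

== RESULT ==
2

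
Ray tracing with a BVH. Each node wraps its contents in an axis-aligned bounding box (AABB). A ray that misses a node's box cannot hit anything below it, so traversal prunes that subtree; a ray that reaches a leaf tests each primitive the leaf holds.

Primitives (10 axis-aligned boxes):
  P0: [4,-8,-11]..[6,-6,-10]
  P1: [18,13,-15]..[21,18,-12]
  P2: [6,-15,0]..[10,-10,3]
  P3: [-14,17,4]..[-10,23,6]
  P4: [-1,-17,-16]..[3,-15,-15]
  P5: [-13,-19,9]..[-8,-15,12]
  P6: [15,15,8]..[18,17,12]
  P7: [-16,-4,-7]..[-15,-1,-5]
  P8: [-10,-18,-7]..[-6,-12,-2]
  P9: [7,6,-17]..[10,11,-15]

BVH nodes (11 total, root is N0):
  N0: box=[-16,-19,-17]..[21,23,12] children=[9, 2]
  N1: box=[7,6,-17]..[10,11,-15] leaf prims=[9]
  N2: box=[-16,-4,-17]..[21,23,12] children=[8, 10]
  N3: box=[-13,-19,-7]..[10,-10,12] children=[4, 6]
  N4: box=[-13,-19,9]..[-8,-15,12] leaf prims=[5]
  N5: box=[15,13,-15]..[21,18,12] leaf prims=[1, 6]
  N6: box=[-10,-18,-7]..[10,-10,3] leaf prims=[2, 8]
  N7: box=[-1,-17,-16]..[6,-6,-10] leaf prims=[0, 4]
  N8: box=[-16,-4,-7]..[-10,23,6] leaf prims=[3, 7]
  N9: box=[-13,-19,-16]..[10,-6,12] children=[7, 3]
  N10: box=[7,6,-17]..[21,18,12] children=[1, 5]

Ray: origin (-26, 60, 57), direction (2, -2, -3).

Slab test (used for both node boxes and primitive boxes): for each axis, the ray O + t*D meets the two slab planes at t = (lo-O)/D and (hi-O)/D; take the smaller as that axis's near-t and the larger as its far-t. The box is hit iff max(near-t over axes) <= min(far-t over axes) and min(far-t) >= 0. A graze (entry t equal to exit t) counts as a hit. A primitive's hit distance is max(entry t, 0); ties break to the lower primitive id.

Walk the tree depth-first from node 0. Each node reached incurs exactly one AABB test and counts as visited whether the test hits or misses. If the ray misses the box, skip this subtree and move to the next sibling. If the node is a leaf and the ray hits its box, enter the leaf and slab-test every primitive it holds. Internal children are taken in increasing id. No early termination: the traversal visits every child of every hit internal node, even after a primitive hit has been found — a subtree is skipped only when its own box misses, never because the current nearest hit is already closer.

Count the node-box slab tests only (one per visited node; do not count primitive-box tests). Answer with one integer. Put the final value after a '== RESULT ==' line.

Traverse from the root:
N0 x:[5,47/2] y:[37/2,79/2] z:[15,74/3] -> hit [37/2,47/2], descend [2, 9]
  N2 x:[5,47/2] y:[37/2,32] z:[15,74/3] -> hit [37/2,47/2], descend [8, 10]
    N8 x:[5,8] y:[37/2,32] z:[17,64/3] -> miss, prune
    N10 x:[33/2,47/2] y:[21,27] z:[15,74/3] -> hit [21,47/2], descend [1, 5]
      N1 x:[33/2,18] y:[49/2,27] z:[24,74/3] -> miss, prune
      N5 x:[41/2,47/2] y:[21,47/2] z:[15,24] -> hit [21,47/2] leaf, test {P1@t=23, P6(miss)}
  N9 x:[13/2,18] y:[33,79/2] z:[15,73/3] -> miss, prune

Visited [0, 2, 8, 10, 1, 5, 9]. Tests: 7 box, 1 leaf. Nearest: P1.

== RESULT ==
7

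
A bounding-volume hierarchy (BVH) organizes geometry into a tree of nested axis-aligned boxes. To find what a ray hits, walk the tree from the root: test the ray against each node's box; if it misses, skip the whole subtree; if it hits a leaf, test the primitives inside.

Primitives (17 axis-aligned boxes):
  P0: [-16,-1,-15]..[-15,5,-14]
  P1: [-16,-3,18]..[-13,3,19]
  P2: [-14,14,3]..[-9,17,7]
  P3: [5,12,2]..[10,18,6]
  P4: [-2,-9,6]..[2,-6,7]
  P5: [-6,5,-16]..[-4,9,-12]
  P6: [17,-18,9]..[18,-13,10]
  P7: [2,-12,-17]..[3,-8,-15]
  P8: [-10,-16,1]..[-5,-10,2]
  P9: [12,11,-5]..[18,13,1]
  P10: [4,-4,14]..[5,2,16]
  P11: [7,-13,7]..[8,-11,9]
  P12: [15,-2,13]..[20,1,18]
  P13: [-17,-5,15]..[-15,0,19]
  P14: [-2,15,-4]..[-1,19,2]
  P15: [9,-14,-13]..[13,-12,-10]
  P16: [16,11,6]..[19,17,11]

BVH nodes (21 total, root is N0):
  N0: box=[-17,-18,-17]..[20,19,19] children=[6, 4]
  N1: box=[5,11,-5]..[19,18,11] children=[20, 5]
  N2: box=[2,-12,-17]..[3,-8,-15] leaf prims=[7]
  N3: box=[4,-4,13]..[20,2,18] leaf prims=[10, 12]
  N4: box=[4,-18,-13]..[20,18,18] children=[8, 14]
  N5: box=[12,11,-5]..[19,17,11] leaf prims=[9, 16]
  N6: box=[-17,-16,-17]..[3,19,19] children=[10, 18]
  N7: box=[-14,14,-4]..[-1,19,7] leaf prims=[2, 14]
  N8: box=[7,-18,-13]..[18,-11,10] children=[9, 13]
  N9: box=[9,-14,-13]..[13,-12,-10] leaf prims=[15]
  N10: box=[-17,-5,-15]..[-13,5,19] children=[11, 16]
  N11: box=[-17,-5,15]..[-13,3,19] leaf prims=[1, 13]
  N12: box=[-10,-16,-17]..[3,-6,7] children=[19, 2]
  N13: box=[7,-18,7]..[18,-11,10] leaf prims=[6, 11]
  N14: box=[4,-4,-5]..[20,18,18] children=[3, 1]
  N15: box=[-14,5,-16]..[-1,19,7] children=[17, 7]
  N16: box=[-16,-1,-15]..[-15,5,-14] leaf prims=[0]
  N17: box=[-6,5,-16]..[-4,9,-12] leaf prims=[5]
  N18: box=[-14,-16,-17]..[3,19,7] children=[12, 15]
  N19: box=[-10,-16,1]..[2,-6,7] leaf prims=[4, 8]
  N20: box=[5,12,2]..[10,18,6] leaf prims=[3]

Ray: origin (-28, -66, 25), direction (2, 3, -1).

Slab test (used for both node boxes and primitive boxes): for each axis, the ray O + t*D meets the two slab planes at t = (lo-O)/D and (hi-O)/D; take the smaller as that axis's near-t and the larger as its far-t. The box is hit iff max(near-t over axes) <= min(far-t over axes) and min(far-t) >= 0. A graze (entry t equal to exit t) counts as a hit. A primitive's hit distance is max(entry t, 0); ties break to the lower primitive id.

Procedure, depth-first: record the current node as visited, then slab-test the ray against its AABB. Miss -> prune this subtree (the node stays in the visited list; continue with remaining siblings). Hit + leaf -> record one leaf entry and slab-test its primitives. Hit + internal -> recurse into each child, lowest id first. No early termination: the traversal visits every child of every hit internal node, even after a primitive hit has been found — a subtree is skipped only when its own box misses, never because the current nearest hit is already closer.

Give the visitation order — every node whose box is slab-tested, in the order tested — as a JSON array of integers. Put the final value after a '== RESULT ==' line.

Trace the traversal:
N0 x:[11/2,24] y:[16,85/3] z:[6,42] -> hit [16,24], descend [4, 6]
  N4 x:[16,24] y:[16,28] z:[7,38] -> hit [16,24], descend [8, 14]
    N8 x:[35/2,23] y:[16,55/3] z:[15,38] -> hit [35/2,55/3], descend [9, 13]
      N9 x:[37/2,41/2] y:[52/3,18] z:[35,38] -> miss, prune
      N13 x:[35/2,23] y:[16,55/3] z:[15,18] -> hit [35/2,18] leaf, test {P6(miss), P11@t=53/3}
    N14 x:[16,24] y:[62/3,28] z:[7,30] -> hit [62/3,24], descend [1, 3]
      N1 x:[33/2,47/2] y:[77/3,28] z:[14,30] -> miss, prune
      N3 x:[16,24] y:[62/3,68/3] z:[7,12] -> miss, prune
  N6 x:[11/2,31/2] y:[50/3,85/3] z:[6,42] -> miss, prune

order=[0, 4, 8, 9, 13, 14, 1, 3, 6]  |boxes|=9  |leaves|=1  hit=P11

== RESULT ==
[0, 4, 8, 9, 13, 14, 1, 3, 6]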